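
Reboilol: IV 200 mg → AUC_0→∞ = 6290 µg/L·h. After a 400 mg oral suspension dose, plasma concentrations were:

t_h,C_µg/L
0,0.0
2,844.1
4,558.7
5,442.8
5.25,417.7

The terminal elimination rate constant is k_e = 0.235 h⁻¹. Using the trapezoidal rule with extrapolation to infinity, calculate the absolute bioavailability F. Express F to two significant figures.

F = 0.37

Trapezoidal AUC_0→5.25 (oral suspension):
  [0→2]: (0.0+844.1)/2 × 2 = 844.1
  [2→4]: (844.1+558.7)/2 × 2 = 1402.8
  [4→5]: (558.7+442.8)/2 × 1 = 500.75
  [5→5.25]: (442.8+417.7)/2 × 0.25 = 107.5625
  Sum = 2855.2125 µg/L·h
Tail: C_last/k_e = 417.7/0.235 = 1777.447
AUC_0→∞ (oral suspension) = 2855.2125 + 1777.447 = 4632.6595 µg/L·h
F = (AUC_ev/D_ev)/(AUC_iv/D_iv) = (4632.6595/400)/(6290/200) = 11.5816/31.45 = 0.3683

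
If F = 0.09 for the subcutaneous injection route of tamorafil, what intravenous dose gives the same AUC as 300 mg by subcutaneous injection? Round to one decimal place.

D_iv = 27.0 mg

Systemic exposure from an extravascular dose = F × D_ev, so the equivalent IV dose is F × D_ev.
D_iv = F × D_ev = 0.09 × 300 = 27 mg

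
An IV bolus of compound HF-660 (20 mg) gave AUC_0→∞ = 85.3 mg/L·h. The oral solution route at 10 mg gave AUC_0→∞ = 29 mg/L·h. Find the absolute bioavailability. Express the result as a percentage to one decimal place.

F = (AUC_ev / D_ev) / (AUC_iv / D_iv)
  = (29/10) / (85.3/20)
  = 2.9 / 4.265 = 0.6800
  = 68.00%

F = 68.0%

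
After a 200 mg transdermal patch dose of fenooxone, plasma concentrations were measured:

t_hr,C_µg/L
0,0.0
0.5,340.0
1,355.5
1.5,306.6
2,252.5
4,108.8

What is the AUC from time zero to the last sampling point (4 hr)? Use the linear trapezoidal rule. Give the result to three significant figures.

Trapezoidal AUC_0→4:
  [0→0.5]: (0.0+340.0)/2 × 0.5 = 85.0
  [0.5→1]: (340.0+355.5)/2 × 0.5 = 173.875
  [1→1.5]: (355.5+306.6)/2 × 0.5 = 165.525
  [1.5→2]: (306.6+252.5)/2 × 0.5 = 139.775
  [2→4]: (252.5+108.8)/2 × 2 = 361.3
  Sum = 925.475 µg/L·hr

AUC = 925 µg/L·hr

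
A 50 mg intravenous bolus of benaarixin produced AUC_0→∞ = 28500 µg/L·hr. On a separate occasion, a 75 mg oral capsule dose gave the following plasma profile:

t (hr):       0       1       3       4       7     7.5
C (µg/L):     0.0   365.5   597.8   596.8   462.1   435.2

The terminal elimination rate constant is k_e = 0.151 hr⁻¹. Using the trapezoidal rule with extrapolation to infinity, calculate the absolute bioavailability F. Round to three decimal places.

Trapezoidal AUC_0→7.5 (oral capsule):
  [0→1]: (0.0+365.5)/2 × 1 = 182.75
  [1→3]: (365.5+597.8)/2 × 2 = 963.3
  [3→4]: (597.8+596.8)/2 × 1 = 597.3
  [4→7]: (596.8+462.1)/2 × 3 = 1588.35
  [7→7.5]: (462.1+435.2)/2 × 0.5 = 224.325
  Sum = 3556.025 µg/L·hr
Tail: C_last/k_e = 435.2/0.151 = 2882.119
AUC_0→∞ (oral capsule) = 3556.025 + 2882.119 = 6438.144 µg/L·hr
F = (AUC_ev/D_ev)/(AUC_iv/D_iv) = (6438.144/75)/(28500/50) = 85.84192/570 = 0.1506

F = 0.151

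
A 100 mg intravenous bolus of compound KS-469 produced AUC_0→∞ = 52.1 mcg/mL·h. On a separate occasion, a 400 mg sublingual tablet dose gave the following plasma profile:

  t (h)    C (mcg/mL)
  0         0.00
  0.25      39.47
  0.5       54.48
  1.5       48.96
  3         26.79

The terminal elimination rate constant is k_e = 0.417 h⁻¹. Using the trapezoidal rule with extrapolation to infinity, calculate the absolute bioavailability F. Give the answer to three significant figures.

Trapezoidal AUC_0→3 (sublingual tablet):
  [0→0.25]: (0.00+39.47)/2 × 0.25 = 4.93375
  [0.25→0.5]: (39.47+54.48)/2 × 0.25 = 11.74375
  [0.5→1.5]: (54.48+48.96)/2 × 1 = 51.72
  [1.5→3]: (48.96+26.79)/2 × 1.5 = 56.8125
  Sum = 125.21 mcg/mL·h
Tail: C_last/k_e = 26.79/0.417 = 64.245
AUC_0→∞ (sublingual tablet) = 125.21 + 64.245 = 189.455 mcg/mL·h
F = (AUC_ev/D_ev)/(AUC_iv/D_iv) = (189.455/400)/(52.1/100) = 0.4736375/0.521 = 0.9091

F = 0.909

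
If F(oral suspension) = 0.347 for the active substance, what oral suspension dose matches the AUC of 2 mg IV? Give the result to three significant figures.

For equal systemic exposure: F × D_ev = D_iv
D_ev = D_iv / F = 2 / 0.347 = 5.76369 mg

D_oral = 5.76 mg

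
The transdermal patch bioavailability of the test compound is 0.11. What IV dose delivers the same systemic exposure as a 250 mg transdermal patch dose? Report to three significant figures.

D_iv = 27.5 mg

Systemic exposure from an extravascular dose = F × D_ev, so the equivalent IV dose is F × D_ev.
D_iv = F × D_ev = 0.11 × 250 = 27.5 mg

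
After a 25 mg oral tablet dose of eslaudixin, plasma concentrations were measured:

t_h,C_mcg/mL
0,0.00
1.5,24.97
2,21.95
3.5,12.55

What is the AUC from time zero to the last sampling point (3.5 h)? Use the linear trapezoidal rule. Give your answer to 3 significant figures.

Trapezoidal AUC_0→3.5:
  [0→1.5]: (0.00+24.97)/2 × 1.5 = 18.7275
  [1.5→2]: (24.97+21.95)/2 × 0.5 = 11.73
  [2→3.5]: (21.95+12.55)/2 × 1.5 = 25.875
  Sum = 56.3325 mcg/mL·h

AUC = 56.3 mcg/mL·h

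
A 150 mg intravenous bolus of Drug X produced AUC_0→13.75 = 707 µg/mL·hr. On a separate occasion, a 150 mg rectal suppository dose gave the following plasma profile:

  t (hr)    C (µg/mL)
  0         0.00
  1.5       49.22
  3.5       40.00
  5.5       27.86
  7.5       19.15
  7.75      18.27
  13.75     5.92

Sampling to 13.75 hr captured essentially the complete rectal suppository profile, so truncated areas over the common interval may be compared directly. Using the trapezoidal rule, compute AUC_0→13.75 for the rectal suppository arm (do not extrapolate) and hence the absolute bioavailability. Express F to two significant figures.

F = 0.45

Trapezoidal AUC_0→13.75 (rectal suppository):
  [0→1.5]: (0.00+49.22)/2 × 1.5 = 36.915
  [1.5→3.5]: (49.22+40.00)/2 × 2 = 89.22
  [3.5→5.5]: (40.00+27.86)/2 × 2 = 67.86
  [5.5→7.5]: (27.86+19.15)/2 × 2 = 47.01
  [7.5→7.75]: (19.15+18.27)/2 × 0.25 = 4.6775
  [7.75→13.75]: (18.27+5.92)/2 × 6 = 72.57
  Sum = 318.2525 µg/mL·hr
F = (AUC_ev/D_ev)/(AUC_iv/D_iv) = (318.2525/150)/(707/150) = 2.12168/4.71333 = 0.4501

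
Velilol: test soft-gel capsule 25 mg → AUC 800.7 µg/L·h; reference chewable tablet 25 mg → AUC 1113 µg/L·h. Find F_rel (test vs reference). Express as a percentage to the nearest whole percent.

F_rel = (AUC_test/D_test) / (AUC_ref/D_ref)
      = (800.7/25) / (1113/25)
      = 32.028 / 44.52 = 0.7194 = 71.94%

F_rel = 72%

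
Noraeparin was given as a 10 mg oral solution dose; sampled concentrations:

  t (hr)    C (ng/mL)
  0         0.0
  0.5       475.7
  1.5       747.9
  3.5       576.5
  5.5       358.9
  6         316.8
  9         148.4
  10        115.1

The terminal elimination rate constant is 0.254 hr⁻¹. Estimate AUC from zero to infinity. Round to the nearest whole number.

AUC = 4442 ng/mL·hr

Trapezoidal AUC_0→10:
  [0→0.5]: (0.0+475.7)/2 × 0.5 = 118.925
  [0.5→1.5]: (475.7+747.9)/2 × 1 = 611.8
  [1.5→3.5]: (747.9+576.5)/2 × 2 = 1324.4
  [3.5→5.5]: (576.5+358.9)/2 × 2 = 935.4
  [5.5→6]: (358.9+316.8)/2 × 0.5 = 168.925
  [6→9]: (316.8+148.4)/2 × 3 = 697.8
  [9→10]: (148.4+115.1)/2 × 1 = 131.75
  Sum = 3989.0 ng/mL·hr
Extrapolated tail: C_last / k_e = 115.1 / 0.254 = 453.150
AUC_0→∞ = 3989.0 + 453.150 = 4442.15 ng/mL·hr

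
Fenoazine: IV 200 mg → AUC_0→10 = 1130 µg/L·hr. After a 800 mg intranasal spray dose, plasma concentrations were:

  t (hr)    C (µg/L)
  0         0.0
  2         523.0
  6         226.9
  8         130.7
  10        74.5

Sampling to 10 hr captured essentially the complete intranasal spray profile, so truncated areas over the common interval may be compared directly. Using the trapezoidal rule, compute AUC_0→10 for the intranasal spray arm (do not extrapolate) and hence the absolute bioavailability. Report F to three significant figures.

F = 0.572

Trapezoidal AUC_0→10 (intranasal spray):
  [0→2]: (0.0+523.0)/2 × 2 = 523.0
  [2→6]: (523.0+226.9)/2 × 4 = 1499.8
  [6→8]: (226.9+130.7)/2 × 2 = 357.6
  [8→10]: (130.7+74.5)/2 × 2 = 205.2
  Sum = 2585.6 µg/L·hr
F = (AUC_ev/D_ev)/(AUC_iv/D_iv) = (2585.6/800)/(1130/200) = 3.232/5.65 = 0.5720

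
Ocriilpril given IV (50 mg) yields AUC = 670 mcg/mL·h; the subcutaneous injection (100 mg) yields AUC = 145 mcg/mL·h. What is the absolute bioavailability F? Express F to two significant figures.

F = (AUC_ev / D_ev) / (AUC_iv / D_iv)
  = (145/100) / (670/50)
  = 1.45 / 13.4 = 0.1082

F = 0.11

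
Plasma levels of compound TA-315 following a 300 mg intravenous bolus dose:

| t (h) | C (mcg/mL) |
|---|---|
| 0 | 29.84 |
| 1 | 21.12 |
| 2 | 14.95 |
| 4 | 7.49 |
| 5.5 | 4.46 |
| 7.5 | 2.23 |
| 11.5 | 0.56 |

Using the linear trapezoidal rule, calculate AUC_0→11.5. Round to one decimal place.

AUC = 87.2 mcg/mL·h

Trapezoidal AUC_0→11.5:
  [0→1]: (29.84+21.12)/2 × 1 = 25.48
  [1→2]: (21.12+14.95)/2 × 1 = 18.035
  [2→4]: (14.95+7.49)/2 × 2 = 22.44
  [4→5.5]: (7.49+4.46)/2 × 1.5 = 8.9625
  [5.5→7.5]: (4.46+2.23)/2 × 2 = 6.69
  [7.5→11.5]: (2.23+0.56)/2 × 4 = 5.58
  Sum = 87.1875 mcg/mL·h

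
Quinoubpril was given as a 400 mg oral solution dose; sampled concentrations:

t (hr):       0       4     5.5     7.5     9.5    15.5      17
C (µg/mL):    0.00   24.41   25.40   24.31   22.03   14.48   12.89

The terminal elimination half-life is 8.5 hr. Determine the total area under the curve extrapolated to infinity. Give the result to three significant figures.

AUC = 470 µg/mL·hr

Trapezoidal AUC_0→17:
  [0→4]: (0.00+24.41)/2 × 4 = 48.82
  [4→5.5]: (24.41+25.40)/2 × 1.5 = 37.3575
  [5.5→7.5]: (25.40+24.31)/2 × 2 = 49.71
  [7.5→9.5]: (24.31+22.03)/2 × 2 = 46.34
  [9.5→15.5]: (22.03+14.48)/2 × 6 = 109.53
  [15.5→17]: (14.48+12.89)/2 × 1.5 = 20.5275
  Sum = 312.285 µg/mL·hr
k_e = ln2 / t½ = 0.693147 / 8.5 = 0.0815 hr^-1
Extrapolated tail: C_last / k_e = 12.89 / 0.0815 = 158.160
AUC_0→∞ = 312.285 + 158.160 = 470.445 µg/mL·hr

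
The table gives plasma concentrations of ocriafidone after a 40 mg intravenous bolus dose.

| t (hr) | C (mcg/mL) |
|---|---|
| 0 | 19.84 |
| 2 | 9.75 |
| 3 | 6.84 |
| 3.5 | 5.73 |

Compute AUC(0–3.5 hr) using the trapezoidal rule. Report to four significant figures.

Trapezoidal AUC_0→3.5:
  [0→2]: (19.84+9.75)/2 × 2 = 29.59
  [2→3]: (9.75+6.84)/2 × 1 = 8.295
  [3→3.5]: (6.84+5.73)/2 × 0.5 = 3.1425
  Sum = 41.0275 mcg/mL·hr

AUC = 41.03 mcg/mL·hr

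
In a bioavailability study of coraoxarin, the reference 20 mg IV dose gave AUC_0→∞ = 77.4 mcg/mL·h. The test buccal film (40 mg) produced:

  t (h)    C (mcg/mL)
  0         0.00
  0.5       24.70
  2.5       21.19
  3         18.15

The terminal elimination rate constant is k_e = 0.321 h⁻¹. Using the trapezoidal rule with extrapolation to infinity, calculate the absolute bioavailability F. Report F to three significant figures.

F = 0.765

Trapezoidal AUC_0→3 (buccal film):
  [0→0.5]: (0.00+24.70)/2 × 0.5 = 6.175
  [0.5→2.5]: (24.70+21.19)/2 × 2 = 45.89
  [2.5→3]: (21.19+18.15)/2 × 0.5 = 9.835
  Sum = 61.9 mcg/mL·h
Tail: C_last/k_e = 18.15/0.321 = 56.542
AUC_0→∞ (buccal film) = 61.9 + 56.542 = 118.442 mcg/mL·h
F = (AUC_ev/D_ev)/(AUC_iv/D_iv) = (118.442/40)/(77.4/20) = 2.96105/3.87 = 0.7651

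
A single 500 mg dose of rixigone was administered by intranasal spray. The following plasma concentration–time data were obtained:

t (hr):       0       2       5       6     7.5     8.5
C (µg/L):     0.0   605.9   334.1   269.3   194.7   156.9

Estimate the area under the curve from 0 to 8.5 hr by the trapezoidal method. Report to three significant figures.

Trapezoidal AUC_0→8.5:
  [0→2]: (0.0+605.9)/2 × 2 = 605.9
  [2→5]: (605.9+334.1)/2 × 3 = 1410.0
  [5→6]: (334.1+269.3)/2 × 1 = 301.7
  [6→7.5]: (269.3+194.7)/2 × 1.5 = 348.0
  [7.5→8.5]: (194.7+156.9)/2 × 1 = 175.8
  Sum = 2841.4 µg/L·hr

AUC = 2840 µg/L·hr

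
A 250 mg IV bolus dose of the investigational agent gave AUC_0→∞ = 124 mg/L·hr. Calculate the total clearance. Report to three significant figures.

CL = 2.02 L/hr

CL = Dose_iv / AUC_0→∞
   = 250 / 124 = 2.01613 L/hr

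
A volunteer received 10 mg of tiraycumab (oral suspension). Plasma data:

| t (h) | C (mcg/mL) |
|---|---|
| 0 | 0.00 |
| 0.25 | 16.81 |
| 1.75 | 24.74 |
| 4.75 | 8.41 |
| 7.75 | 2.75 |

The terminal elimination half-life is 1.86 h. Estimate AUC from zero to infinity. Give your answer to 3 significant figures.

Trapezoidal AUC_0→7.75:
  [0→0.25]: (0.00+16.81)/2 × 0.25 = 2.10125
  [0.25→1.75]: (16.81+24.74)/2 × 1.5 = 31.1625
  [1.75→4.75]: (24.74+8.41)/2 × 3 = 49.725
  [4.75→7.75]: (8.41+2.75)/2 × 3 = 16.74
  Sum = 99.72875 mcg/mL·h
k_e = ln2 / t½ = 0.693147 / 1.86 = 0.3727 h^-1
Extrapolated tail: C_last / k_e = 2.75 / 0.3727 = 7.379
AUC_0→∞ = 99.72875 + 7.379 = 107.10775 mcg/mL·h

AUC = 107 mcg/mL·h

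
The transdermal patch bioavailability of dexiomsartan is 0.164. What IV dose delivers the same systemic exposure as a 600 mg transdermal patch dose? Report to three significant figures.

Systemic exposure from an extravascular dose = F × D_ev, so the equivalent IV dose is F × D_ev.
D_iv = F × D_ev = 0.164 × 600 = 98.4 mg

D_iv = 98.4 mg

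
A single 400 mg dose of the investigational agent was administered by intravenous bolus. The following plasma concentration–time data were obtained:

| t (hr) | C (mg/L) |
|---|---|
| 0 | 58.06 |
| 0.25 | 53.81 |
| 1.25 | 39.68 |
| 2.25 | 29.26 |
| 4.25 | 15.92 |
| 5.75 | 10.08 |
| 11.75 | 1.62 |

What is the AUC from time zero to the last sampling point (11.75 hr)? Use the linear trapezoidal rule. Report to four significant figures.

AUC = 195.0 mg/L·hr

Trapezoidal AUC_0→11.75:
  [0→0.25]: (58.06+53.81)/2 × 0.25 = 13.98375
  [0.25→1.25]: (53.81+39.68)/2 × 1 = 46.745
  [1.25→2.25]: (39.68+29.26)/2 × 1 = 34.47
  [2.25→4.25]: (29.26+15.92)/2 × 2 = 45.18
  [4.25→5.75]: (15.92+10.08)/2 × 1.5 = 19.5
  [5.75→11.75]: (10.08+1.62)/2 × 6 = 35.1
  Sum = 194.97875 mg/L·hr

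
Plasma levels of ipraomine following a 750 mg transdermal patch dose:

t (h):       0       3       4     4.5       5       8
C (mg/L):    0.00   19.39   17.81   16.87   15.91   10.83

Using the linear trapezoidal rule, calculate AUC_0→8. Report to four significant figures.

Trapezoidal AUC_0→8:
  [0→3]: (0.00+19.39)/2 × 3 = 29.085
  [3→4]: (19.39+17.81)/2 × 1 = 18.6
  [4→4.5]: (17.81+16.87)/2 × 0.5 = 8.67
  [4.5→5]: (16.87+15.91)/2 × 0.5 = 8.195
  [5→8]: (15.91+10.83)/2 × 3 = 40.11
  Sum = 104.66 mg/L·h

AUC = 104.7 mg/L·h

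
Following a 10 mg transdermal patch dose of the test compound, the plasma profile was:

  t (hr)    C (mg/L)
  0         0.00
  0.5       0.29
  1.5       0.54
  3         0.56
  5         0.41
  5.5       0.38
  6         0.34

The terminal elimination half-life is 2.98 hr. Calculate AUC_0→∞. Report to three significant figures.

Trapezoidal AUC_0→6:
  [0→0.5]: (0.00+0.29)/2 × 0.5 = 0.0725
  [0.5→1.5]: (0.29+0.54)/2 × 1 = 0.415
  [1.5→3]: (0.54+0.56)/2 × 1.5 = 0.825
  [3→5]: (0.56+0.41)/2 × 2 = 0.97
  [5→5.5]: (0.41+0.38)/2 × 0.5 = 0.1975
  [5.5→6]: (0.38+0.34)/2 × 0.5 = 0.18
  Sum = 2.66 mg/L·hr
k_e = ln2 / t½ = 0.693147 / 2.98 = 0.2326 hr^-1
Extrapolated tail: C_last / k_e = 0.34 / 0.2326 = 1.462
AUC_0→∞ = 2.66 + 1.462 = 4.122 mg/L·hr

AUC = 4.12 mg/L·hr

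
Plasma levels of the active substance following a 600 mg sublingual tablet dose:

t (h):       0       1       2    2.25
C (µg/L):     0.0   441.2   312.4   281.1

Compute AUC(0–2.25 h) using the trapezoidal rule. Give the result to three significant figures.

Trapezoidal AUC_0→2.25:
  [0→1]: (0.0+441.2)/2 × 1 = 220.6
  [1→2]: (441.2+312.4)/2 × 1 = 376.8
  [2→2.25]: (312.4+281.1)/2 × 0.25 = 74.1875
  Sum = 671.5875 µg/L·h

AUC = 672 µg/L·h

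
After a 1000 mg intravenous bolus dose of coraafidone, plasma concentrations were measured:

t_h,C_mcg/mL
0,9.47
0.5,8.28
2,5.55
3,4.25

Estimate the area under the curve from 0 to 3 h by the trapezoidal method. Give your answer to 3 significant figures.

AUC = 19.7 mcg/mL·h

Trapezoidal AUC_0→3:
  [0→0.5]: (9.47+8.28)/2 × 0.5 = 4.4375
  [0.5→2]: (8.28+5.55)/2 × 1.5 = 10.3725
  [2→3]: (5.55+4.25)/2 × 1 = 4.9
  Sum = 19.71 mcg/mL·h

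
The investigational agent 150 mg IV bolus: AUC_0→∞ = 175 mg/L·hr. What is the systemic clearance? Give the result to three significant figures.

CL = Dose_iv / AUC_0→∞
   = 150 / 175 = 0.857143 L/hr

CL = 0.857 L/hr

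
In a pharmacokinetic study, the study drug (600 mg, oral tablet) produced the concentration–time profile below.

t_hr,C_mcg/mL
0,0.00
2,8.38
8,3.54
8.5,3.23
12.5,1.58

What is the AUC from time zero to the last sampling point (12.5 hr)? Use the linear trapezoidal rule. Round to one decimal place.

Trapezoidal AUC_0→12.5:
  [0→2]: (0.00+8.38)/2 × 2 = 8.38
  [2→8]: (8.38+3.54)/2 × 6 = 35.76
  [8→8.5]: (3.54+3.23)/2 × 0.5 = 1.6925
  [8.5→12.5]: (3.23+1.58)/2 × 4 = 9.62
  Sum = 55.4525 mcg/mL·hr

AUC = 55.5 mcg/mL·hr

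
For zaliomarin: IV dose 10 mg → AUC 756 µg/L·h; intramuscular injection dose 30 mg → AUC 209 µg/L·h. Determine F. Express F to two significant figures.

F = (AUC_ev / D_ev) / (AUC_iv / D_iv)
  = (209/30) / (756/10)
  = 6.96667 / 75.6 = 0.0922

F = 0.092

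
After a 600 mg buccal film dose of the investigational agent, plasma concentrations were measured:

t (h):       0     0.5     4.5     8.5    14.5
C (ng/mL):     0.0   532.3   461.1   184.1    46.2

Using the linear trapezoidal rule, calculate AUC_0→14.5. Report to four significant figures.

AUC = 4101 ng/mL·h

Trapezoidal AUC_0→14.5:
  [0→0.5]: (0.0+532.3)/2 × 0.5 = 133.075
  [0.5→4.5]: (532.3+461.1)/2 × 4 = 1986.8
  [4.5→8.5]: (461.1+184.1)/2 × 4 = 1290.4
  [8.5→14.5]: (184.1+46.2)/2 × 6 = 690.9
  Sum = 4101.175 ng/mL·h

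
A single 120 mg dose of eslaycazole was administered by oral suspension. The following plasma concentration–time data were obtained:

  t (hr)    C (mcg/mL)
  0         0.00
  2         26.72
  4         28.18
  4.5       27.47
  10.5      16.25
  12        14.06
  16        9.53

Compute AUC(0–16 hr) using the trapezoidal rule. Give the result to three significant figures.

AUC = 297 mcg/mL·hr

Trapezoidal AUC_0→16:
  [0→2]: (0.00+26.72)/2 × 2 = 26.72
  [2→4]: (26.72+28.18)/2 × 2 = 54.9
  [4→4.5]: (28.18+27.47)/2 × 0.5 = 13.9125
  [4.5→10.5]: (27.47+16.25)/2 × 6 = 131.16
  [10.5→12]: (16.25+14.06)/2 × 1.5 = 22.7325
  [12→16]: (14.06+9.53)/2 × 4 = 47.18
  Sum = 296.605 mcg/mL·hr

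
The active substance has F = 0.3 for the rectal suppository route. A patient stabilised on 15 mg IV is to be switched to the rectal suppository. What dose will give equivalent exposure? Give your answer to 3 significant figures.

D_rectal = 50.0 mg

For equal systemic exposure: F × D_ev = D_iv
D_ev = D_iv / F = 15 / 0.3 = 50 mg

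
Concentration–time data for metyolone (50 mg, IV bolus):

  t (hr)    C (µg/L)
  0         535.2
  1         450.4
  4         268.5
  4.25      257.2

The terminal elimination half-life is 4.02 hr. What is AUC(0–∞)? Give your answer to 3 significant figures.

Trapezoidal AUC_0→4.25:
  [0→1]: (535.2+450.4)/2 × 1 = 492.8
  [1→4]: (450.4+268.5)/2 × 3 = 1078.35
  [4→4.25]: (268.5+257.2)/2 × 0.25 = 65.7125
  Sum = 1636.8625 µg/L·hr
k_e = ln2 / t½ = 0.693147 / 4.02 = 0.1724 hr^-1
Extrapolated tail: C_last / k_e = 257.2 / 0.1724 = 1491.879
AUC_0→∞ = 1636.8625 + 1491.879 = 3128.7415 µg/L·hr

AUC = 3130 µg/L·hr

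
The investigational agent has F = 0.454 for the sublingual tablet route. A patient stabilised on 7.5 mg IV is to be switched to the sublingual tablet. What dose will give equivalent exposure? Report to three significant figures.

For equal systemic exposure: F × D_ev = D_iv
D_ev = D_iv / F = 7.5 / 0.454 = 16.5198 mg

D_sublingual = 16.5 mg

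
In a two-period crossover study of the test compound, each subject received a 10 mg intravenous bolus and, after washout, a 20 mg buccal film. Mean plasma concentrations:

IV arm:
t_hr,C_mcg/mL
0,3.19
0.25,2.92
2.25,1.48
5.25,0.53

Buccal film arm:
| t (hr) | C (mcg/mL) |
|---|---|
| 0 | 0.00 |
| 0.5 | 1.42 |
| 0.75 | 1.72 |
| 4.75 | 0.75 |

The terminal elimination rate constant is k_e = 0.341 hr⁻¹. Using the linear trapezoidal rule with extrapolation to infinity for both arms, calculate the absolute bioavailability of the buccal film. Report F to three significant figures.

Trapezoidal AUC_0→5.25 (IV):
  [0→0.25]: (3.19+2.92)/2 × 0.25 = 0.76375
  [0.25→2.25]: (2.92+1.48)/2 × 2 = 4.4
  [2.25→5.25]: (1.48+0.53)/2 × 3 = 3.015
  Sum = 8.17875 mcg/mL·hr
IV tail: 0.53/0.341 = 1.554; AUC_iv,0→∞ = 8.17875 + 1.554 = 9.73275 mcg/mL·hr
Trapezoidal AUC_0→4.75 (buccal film):
  [0→0.5]: (0.00+1.42)/2 × 0.5 = 0.355
  [0.5→0.75]: (1.42+1.72)/2 × 0.25 = 0.3925
  [0.75→4.75]: (1.72+0.75)/2 × 4 = 4.94
  Sum = 5.6875 mcg/mL·hr
buccal film tail: 0.75/0.341 = 2.199; AUC_ev,0→∞ = 5.6875 + 2.199 = 7.8865 mcg/mL·hr
F = (AUC_ev/D_ev)/(AUC_iv/D_iv) = (7.8865/20)/(9.73275/10) = 0.394325/0.973275 = 0.4052

F = 0.405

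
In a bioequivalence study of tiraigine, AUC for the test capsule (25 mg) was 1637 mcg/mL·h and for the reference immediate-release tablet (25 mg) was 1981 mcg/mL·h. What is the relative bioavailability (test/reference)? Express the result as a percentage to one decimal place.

F_rel = 82.6%

F_rel = (AUC_test/D_test) / (AUC_ref/D_ref)
      = (1637/25) / (1981/25)
      = 65.48 / 79.24 = 0.8264 = 82.64%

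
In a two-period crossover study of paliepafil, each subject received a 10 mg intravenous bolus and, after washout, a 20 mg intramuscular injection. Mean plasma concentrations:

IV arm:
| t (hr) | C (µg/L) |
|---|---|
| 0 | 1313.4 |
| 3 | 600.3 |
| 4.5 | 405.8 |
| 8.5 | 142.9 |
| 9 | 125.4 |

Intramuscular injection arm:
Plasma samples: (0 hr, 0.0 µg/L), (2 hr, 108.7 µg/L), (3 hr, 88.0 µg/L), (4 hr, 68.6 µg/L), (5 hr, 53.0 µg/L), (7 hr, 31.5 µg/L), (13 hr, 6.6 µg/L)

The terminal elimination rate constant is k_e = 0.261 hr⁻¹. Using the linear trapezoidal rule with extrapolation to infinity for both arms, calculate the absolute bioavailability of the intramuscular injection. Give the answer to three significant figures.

F = 0.0541

Trapezoidal AUC_0→9 (IV):
  [0→3]: (1313.4+600.3)/2 × 3 = 2870.55
  [3→4.5]: (600.3+405.8)/2 × 1.5 = 754.575
  [4.5→8.5]: (405.8+142.9)/2 × 4 = 1097.4
  [8.5→9]: (142.9+125.4)/2 × 0.5 = 67.075
  Sum = 4789.6 µg/L·hr
IV tail: 125.4/0.261 = 480.460; AUC_iv,0→∞ = 4789.6 + 480.460 = 5270.06 µg/L·hr
Trapezoidal AUC_0→13 (intramuscular injection):
  [0→2]: (0.0+108.7)/2 × 2 = 108.7
  [2→3]: (108.7+88.0)/2 × 1 = 98.35
  [3→4]: (88.0+68.6)/2 × 1 = 78.3
  [4→5]: (68.6+53.0)/2 × 1 = 60.8
  [5→7]: (53.0+31.5)/2 × 2 = 84.5
  [7→13]: (31.5+6.6)/2 × 6 = 114.3
  Sum = 544.95 µg/L·hr
intramuscular injection tail: 6.6/0.261 = 25.287; AUC_ev,0→∞ = 544.95 + 25.287 = 570.237 µg/L·hr
F = (AUC_ev/D_ev)/(AUC_iv/D_iv) = (570.237/20)/(5270.06/10) = 28.51185/527.006 = 0.0541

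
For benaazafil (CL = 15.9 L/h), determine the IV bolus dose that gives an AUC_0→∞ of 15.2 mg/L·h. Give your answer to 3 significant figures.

Dose = 242 mg

Dose_iv = CL × AUC_0→∞
     = 15.9 × 15.2 = 241.68 mg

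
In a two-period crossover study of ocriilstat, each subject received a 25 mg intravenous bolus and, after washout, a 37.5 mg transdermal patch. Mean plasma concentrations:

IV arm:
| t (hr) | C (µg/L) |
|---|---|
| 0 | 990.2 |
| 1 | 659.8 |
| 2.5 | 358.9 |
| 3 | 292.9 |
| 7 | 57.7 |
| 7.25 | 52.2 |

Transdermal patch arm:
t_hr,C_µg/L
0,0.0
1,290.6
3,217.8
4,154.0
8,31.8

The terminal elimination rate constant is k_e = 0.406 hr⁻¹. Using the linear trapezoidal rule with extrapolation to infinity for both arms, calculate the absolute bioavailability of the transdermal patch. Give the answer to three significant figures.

F = 0.331

Trapezoidal AUC_0→7.25 (IV):
  [0→1]: (990.2+659.8)/2 × 1 = 825.0
  [1→2.5]: (659.8+358.9)/2 × 1.5 = 764.025
  [2.5→3]: (358.9+292.9)/2 × 0.5 = 162.95
  [3→7]: (292.9+57.7)/2 × 4 = 701.2
  [7→7.25]: (57.7+52.2)/2 × 0.25 = 13.7375
  Sum = 2466.9125 µg/L·hr
IV tail: 52.2/0.406 = 128.571; AUC_iv,0→∞ = 2466.9125 + 128.571 = 2595.4835 µg/L·hr
Trapezoidal AUC_0→8 (transdermal patch):
  [0→1]: (0.0+290.6)/2 × 1 = 145.3
  [1→3]: (290.6+217.8)/2 × 2 = 508.4
  [3→4]: (217.8+154.0)/2 × 1 = 185.9
  [4→8]: (154.0+31.8)/2 × 4 = 371.6
  Sum = 1211.2 µg/L·hr
transdermal patch tail: 31.8/0.406 = 78.325; AUC_ev,0→∞ = 1211.2 + 78.325 = 1289.525 µg/L·hr
F = (AUC_ev/D_ev)/(AUC_iv/D_iv) = (1289.525/37.5)/(2595.4835/25) = 34.3873/103.81934 = 0.3312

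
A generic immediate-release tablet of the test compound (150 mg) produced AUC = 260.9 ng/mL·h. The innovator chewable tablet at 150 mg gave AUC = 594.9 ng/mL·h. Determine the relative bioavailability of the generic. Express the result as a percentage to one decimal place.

F_rel = (AUC_test/D_test) / (AUC_ref/D_ref)
      = (260.9/150) / (594.9/150)
      = 1.73933 / 3.966 = 0.4386 = 43.86%

F_rel = 43.9%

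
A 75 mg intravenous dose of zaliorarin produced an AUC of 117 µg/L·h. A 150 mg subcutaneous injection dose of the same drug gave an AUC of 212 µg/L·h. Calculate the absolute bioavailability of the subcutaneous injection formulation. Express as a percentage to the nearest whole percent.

F = (AUC_ev / D_ev) / (AUC_iv / D_iv)
  = (212/150) / (117/75)
  = 1.41333 / 1.56 = 0.9060
  = 90.60%

F = 91%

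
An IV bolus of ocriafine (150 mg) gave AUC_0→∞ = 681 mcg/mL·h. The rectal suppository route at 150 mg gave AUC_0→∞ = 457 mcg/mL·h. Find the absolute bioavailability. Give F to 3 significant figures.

F = 0.671

F = (AUC_ev / D_ev) / (AUC_iv / D_iv)
  = (457/150) / (681/150)
  = 3.04667 / 4.54 = 0.6711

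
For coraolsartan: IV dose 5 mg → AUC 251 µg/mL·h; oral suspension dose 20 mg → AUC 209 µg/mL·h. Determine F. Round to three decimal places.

F = (AUC_ev / D_ev) / (AUC_iv / D_iv)
  = (209/20) / (251/5)
  = 10.45 / 50.2 = 0.2082

F = 0.208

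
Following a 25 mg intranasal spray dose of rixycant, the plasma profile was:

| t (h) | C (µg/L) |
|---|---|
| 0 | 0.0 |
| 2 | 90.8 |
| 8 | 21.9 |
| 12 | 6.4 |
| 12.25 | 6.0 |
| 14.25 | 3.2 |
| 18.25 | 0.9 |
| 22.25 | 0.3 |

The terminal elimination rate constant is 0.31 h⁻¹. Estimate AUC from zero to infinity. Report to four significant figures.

AUC = 507.8 µg/L·h

Trapezoidal AUC_0→22.25:
  [0→2]: (0.0+90.8)/2 × 2 = 90.8
  [2→8]: (90.8+21.9)/2 × 6 = 338.1
  [8→12]: (21.9+6.4)/2 × 4 = 56.6
  [12→12.25]: (6.4+6.0)/2 × 0.25 = 1.55
  [12.25→14.25]: (6.0+3.2)/2 × 2 = 9.2
  [14.25→18.25]: (3.2+0.9)/2 × 4 = 8.2
  [18.25→22.25]: (0.9+0.3)/2 × 4 = 2.4
  Sum = 506.85 µg/L·h
Extrapolated tail: C_last / k_e = 0.3 / 0.31 = 0.968
AUC_0→∞ = 506.85 + 0.968 = 507.818 µg/L·h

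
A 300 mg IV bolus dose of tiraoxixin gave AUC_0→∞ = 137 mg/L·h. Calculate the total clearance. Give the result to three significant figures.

CL = Dose_iv / AUC_0→∞
   = 300 / 137 = 2.18978 L/h

CL = 2.19 L/h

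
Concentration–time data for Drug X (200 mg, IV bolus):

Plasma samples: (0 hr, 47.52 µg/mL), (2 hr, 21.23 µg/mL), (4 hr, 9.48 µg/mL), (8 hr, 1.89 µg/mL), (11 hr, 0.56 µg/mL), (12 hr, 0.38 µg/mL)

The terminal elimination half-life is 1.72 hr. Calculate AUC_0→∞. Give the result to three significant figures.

Trapezoidal AUC_0→12:
  [0→2]: (47.52+21.23)/2 × 2 = 68.75
  [2→4]: (21.23+9.48)/2 × 2 = 30.71
  [4→8]: (9.48+1.89)/2 × 4 = 22.74
  [8→11]: (1.89+0.56)/2 × 3 = 3.675
  [11→12]: (0.56+0.38)/2 × 1 = 0.47
  Sum = 126.345 µg/mL·hr
k_e = ln2 / t½ = 0.693147 / 1.72 = 0.4030 hr^-1
Extrapolated tail: C_last / k_e = 0.38 / 0.403 = 0.943
AUC_0→∞ = 126.345 + 0.943 = 127.288 µg/mL·hr

AUC = 127 µg/mL·hr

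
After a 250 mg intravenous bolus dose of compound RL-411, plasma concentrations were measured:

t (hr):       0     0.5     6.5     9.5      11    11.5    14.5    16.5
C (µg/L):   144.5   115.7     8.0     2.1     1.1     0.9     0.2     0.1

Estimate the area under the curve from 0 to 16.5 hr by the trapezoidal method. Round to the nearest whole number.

Trapezoidal AUC_0→16.5:
  [0→0.5]: (144.5+115.7)/2 × 0.5 = 65.05
  [0.5→6.5]: (115.7+8.0)/2 × 6 = 371.1
  [6.5→9.5]: (8.0+2.1)/2 × 3 = 15.15
  [9.5→11]: (2.1+1.1)/2 × 1.5 = 2.4
  [11→11.5]: (1.1+0.9)/2 × 0.5 = 0.5
  [11.5→14.5]: (0.9+0.2)/2 × 3 = 1.65
  [14.5→16.5]: (0.2+0.1)/2 × 2 = 0.3
  Sum = 456.15 µg/L·hr

AUC = 456 µg/L·hr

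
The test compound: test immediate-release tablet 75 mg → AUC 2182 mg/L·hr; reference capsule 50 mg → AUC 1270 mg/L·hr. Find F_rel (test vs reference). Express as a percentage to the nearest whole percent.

F_rel = 115%

F_rel = (AUC_test/D_test) / (AUC_ref/D_ref)
      = (2182/75) / (1270/50)
      = 29.0933 / 25.4 = 1.1454 = 114.54%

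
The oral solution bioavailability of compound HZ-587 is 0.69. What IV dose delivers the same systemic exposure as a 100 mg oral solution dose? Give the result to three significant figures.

D_iv = 69.0 mg

Systemic exposure from an extravascular dose = F × D_ev, so the equivalent IV dose is F × D_ev.
D_iv = F × D_ev = 0.69 × 100 = 69 mg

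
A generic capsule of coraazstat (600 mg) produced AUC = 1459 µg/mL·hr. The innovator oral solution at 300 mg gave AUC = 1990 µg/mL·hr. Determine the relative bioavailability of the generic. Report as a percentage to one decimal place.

F_rel = 36.7%

F_rel = (AUC_test/D_test) / (AUC_ref/D_ref)
      = (1459/600) / (1990/300)
      = 2.43167 / 6.63333 = 0.3666 = 36.66%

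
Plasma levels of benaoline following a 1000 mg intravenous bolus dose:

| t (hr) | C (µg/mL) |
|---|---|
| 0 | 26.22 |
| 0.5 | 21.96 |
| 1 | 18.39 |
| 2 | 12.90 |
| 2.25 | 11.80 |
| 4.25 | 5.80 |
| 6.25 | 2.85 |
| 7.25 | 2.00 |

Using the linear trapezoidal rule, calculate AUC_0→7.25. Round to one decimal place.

AUC = 69.5 µg/mL·hr

Trapezoidal AUC_0→7.25:
  [0→0.5]: (26.22+21.96)/2 × 0.5 = 12.045
  [0.5→1]: (21.96+18.39)/2 × 0.5 = 10.0875
  [1→2]: (18.39+12.90)/2 × 1 = 15.645
  [2→2.25]: (12.90+11.80)/2 × 0.25 = 3.0875
  [2.25→4.25]: (11.80+5.80)/2 × 2 = 17.6
  [4.25→6.25]: (5.80+2.85)/2 × 2 = 8.65
  [6.25→7.25]: (2.85+2.00)/2 × 1 = 2.425
  Sum = 69.54 µg/mL·hr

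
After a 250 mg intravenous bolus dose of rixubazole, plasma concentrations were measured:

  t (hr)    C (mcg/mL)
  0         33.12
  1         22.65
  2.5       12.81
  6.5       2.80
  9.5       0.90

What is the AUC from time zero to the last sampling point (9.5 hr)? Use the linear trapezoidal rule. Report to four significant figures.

Trapezoidal AUC_0→9.5:
  [0→1]: (33.12+22.65)/2 × 1 = 27.885
  [1→2.5]: (22.65+12.81)/2 × 1.5 = 26.595
  [2.5→6.5]: (12.81+2.80)/2 × 4 = 31.22
  [6.5→9.5]: (2.80+0.90)/2 × 3 = 5.55
  Sum = 91.25 mcg/mL·hr

AUC = 91.25 mcg/mL·hr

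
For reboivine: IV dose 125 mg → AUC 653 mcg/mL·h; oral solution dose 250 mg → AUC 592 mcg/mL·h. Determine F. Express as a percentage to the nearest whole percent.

F = 45%

F = (AUC_ev / D_ev) / (AUC_iv / D_iv)
  = (592/250) / (653/125)
  = 2.368 / 5.224 = 0.4533
  = 45.33%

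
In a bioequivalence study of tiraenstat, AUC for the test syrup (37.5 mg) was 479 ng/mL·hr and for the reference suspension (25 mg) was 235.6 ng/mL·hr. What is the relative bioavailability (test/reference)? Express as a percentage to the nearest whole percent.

F_rel = (AUC_test/D_test) / (AUC_ref/D_ref)
      = (479/37.5) / (235.6/25)
      = 12.7733 / 9.424 = 1.3554 = 135.54%

F_rel = 136%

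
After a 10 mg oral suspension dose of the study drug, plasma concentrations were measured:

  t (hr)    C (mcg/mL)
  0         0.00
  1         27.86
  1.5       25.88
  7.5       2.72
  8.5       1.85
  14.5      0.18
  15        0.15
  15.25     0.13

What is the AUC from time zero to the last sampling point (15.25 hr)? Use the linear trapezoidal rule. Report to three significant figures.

AUC = 122 mcg/mL·hr

Trapezoidal AUC_0→15.25:
  [0→1]: (0.00+27.86)/2 × 1 = 13.93
  [1→1.5]: (27.86+25.88)/2 × 0.5 = 13.435
  [1.5→7.5]: (25.88+2.72)/2 × 6 = 85.8
  [7.5→8.5]: (2.72+1.85)/2 × 1 = 2.285
  [8.5→14.5]: (1.85+0.18)/2 × 6 = 6.09
  [14.5→15]: (0.18+0.15)/2 × 0.5 = 0.0825
  [15→15.25]: (0.15+0.13)/2 × 0.25 = 0.035
  Sum = 121.6575 mcg/mL·hr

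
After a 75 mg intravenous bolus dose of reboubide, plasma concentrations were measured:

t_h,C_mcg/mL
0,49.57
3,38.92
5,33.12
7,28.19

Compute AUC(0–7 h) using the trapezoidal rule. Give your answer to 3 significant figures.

Trapezoidal AUC_0→7:
  [0→3]: (49.57+38.92)/2 × 3 = 132.735
  [3→5]: (38.92+33.12)/2 × 2 = 72.04
  [5→7]: (33.12+28.19)/2 × 2 = 61.31
  Sum = 266.085 mcg/mL·h

AUC = 266 mcg/mL·h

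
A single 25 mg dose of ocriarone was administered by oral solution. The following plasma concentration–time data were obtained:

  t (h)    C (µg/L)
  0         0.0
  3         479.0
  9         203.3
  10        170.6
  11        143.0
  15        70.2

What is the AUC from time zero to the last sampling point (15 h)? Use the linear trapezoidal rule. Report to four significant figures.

AUC = 3536 µg/L·h

Trapezoidal AUC_0→15:
  [0→3]: (0.0+479.0)/2 × 3 = 718.5
  [3→9]: (479.0+203.3)/2 × 6 = 2046.9
  [9→10]: (203.3+170.6)/2 × 1 = 186.95
  [10→11]: (170.6+143.0)/2 × 1 = 156.8
  [11→15]: (143.0+70.2)/2 × 4 = 426.4
  Sum = 3535.55 µg/L·h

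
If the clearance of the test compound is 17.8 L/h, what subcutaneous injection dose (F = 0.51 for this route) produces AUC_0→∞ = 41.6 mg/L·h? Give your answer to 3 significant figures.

Dose = 1450 mg

Dose = CL × AUC_0→∞ / F
     = 17.8 × 41.6 / 0.51 = 1451.92 mg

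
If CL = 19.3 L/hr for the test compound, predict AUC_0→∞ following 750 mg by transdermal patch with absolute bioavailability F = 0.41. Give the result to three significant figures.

AUC = 15.9 mg/L·hr

AUC_0→∞ = F × Dose / CL
        = 0.41 × 750 / 19.3 = 15.9326 mg/L·hr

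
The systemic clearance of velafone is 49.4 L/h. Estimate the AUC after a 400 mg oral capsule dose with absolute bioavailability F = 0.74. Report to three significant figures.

AUC_0→∞ = F × Dose / CL
        = 0.74 × 400 / 49.4 = 5.9919 mg/L·h

AUC = 5.99 mg/L·h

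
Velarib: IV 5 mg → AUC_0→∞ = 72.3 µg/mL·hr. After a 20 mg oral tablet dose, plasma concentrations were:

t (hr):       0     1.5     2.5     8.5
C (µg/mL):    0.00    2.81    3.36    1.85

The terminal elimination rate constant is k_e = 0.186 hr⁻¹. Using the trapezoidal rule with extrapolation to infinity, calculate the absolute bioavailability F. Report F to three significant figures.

F = 0.106

Trapezoidal AUC_0→8.5 (oral tablet):
  [0→1.5]: (0.00+2.81)/2 × 1.5 = 2.1075
  [1.5→2.5]: (2.81+3.36)/2 × 1 = 3.085
  [2.5→8.5]: (3.36+1.85)/2 × 6 = 15.63
  Sum = 20.8225 µg/mL·hr
Tail: C_last/k_e = 1.85/0.186 = 9.946
AUC_0→∞ (oral tablet) = 20.8225 + 9.946 = 30.7685 µg/mL·hr
F = (AUC_ev/D_ev)/(AUC_iv/D_iv) = (30.7685/20)/(72.3/5) = 1.538425/14.46 = 0.1064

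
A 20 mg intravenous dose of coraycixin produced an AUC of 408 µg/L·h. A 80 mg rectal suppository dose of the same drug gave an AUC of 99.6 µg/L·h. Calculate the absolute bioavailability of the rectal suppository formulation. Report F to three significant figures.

F = (AUC_ev / D_ev) / (AUC_iv / D_iv)
  = (99.6/80) / (408/20)
  = 1.245 / 20.4 = 0.0610

F = 0.0610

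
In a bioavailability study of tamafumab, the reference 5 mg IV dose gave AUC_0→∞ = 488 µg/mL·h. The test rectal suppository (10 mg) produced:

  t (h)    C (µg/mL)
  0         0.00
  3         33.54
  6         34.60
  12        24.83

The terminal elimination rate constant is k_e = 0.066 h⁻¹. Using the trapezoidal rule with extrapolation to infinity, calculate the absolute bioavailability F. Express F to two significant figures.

Trapezoidal AUC_0→12 (rectal suppository):
  [0→3]: (0.00+33.54)/2 × 3 = 50.31
  [3→6]: (33.54+34.60)/2 × 3 = 102.21
  [6→12]: (34.60+24.83)/2 × 6 = 178.29
  Sum = 330.81 µg/mL·h
Tail: C_last/k_e = 24.83/0.066 = 376.212
AUC_0→∞ (rectal suppository) = 330.81 + 376.212 = 707.022 µg/mL·h
F = (AUC_ev/D_ev)/(AUC_iv/D_iv) = (707.022/10)/(488/5) = 70.7022/97.6 = 0.7244

F = 0.72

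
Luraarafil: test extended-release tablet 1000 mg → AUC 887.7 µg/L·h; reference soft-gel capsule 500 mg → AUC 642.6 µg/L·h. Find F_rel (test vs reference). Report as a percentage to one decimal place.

F_rel = (AUC_test/D_test) / (AUC_ref/D_ref)
      = (887.7/1000) / (642.6/500)
      = 0.8877 / 1.2852 = 0.6907 = 69.07%

F_rel = 69.1%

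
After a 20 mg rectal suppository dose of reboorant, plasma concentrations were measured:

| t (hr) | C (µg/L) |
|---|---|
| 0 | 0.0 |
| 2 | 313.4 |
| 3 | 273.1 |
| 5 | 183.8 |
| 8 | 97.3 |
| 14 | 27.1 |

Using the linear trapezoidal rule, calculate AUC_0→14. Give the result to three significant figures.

Trapezoidal AUC_0→14:
  [0→2]: (0.0+313.4)/2 × 2 = 313.4
  [2→3]: (313.4+273.1)/2 × 1 = 293.25
  [3→5]: (273.1+183.8)/2 × 2 = 456.9
  [5→8]: (183.8+97.3)/2 × 3 = 421.65
  [8→14]: (97.3+27.1)/2 × 6 = 373.2
  Sum = 1858.4 µg/L·hr

AUC = 1860 µg/L·hr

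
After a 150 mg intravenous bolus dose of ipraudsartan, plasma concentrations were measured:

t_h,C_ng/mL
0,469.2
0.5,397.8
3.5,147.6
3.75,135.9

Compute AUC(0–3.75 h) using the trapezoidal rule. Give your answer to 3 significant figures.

Trapezoidal AUC_0→3.75:
  [0→0.5]: (469.2+397.8)/2 × 0.5 = 216.75
  [0.5→3.5]: (397.8+147.6)/2 × 3 = 818.1
  [3.5→3.75]: (147.6+135.9)/2 × 0.25 = 35.4375
  Sum = 1070.2875 ng/mL·h

AUC = 1070 ng/mL·h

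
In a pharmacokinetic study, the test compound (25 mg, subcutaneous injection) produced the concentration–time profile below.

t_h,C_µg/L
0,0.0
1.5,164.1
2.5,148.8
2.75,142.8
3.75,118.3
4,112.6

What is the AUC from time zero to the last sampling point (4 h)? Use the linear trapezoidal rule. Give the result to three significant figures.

Trapezoidal AUC_0→4:
  [0→1.5]: (0.0+164.1)/2 × 1.5 = 123.075
  [1.5→2.5]: (164.1+148.8)/2 × 1 = 156.45
  [2.5→2.75]: (148.8+142.8)/2 × 0.25 = 36.45
  [2.75→3.75]: (142.8+118.3)/2 × 1 = 130.55
  [3.75→4]: (118.3+112.6)/2 × 0.25 = 28.8625
  Sum = 475.3875 µg/L·h

AUC = 475 µg/L·h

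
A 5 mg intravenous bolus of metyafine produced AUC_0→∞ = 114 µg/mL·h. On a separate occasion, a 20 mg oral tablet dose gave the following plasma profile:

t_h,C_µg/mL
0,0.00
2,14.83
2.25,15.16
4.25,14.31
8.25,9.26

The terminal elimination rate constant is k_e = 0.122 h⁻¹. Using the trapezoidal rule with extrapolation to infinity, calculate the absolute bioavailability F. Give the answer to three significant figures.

Trapezoidal AUC_0→8.25 (oral tablet):
  [0→2]: (0.00+14.83)/2 × 2 = 14.83
  [2→2.25]: (14.83+15.16)/2 × 0.25 = 3.74875
  [2.25→4.25]: (15.16+14.31)/2 × 2 = 29.47
  [4.25→8.25]: (14.31+9.26)/2 × 4 = 47.14
  Sum = 95.18875 µg/mL·h
Tail: C_last/k_e = 9.26/0.122 = 75.902
AUC_0→∞ (oral tablet) = 95.18875 + 75.902 = 171.09075 µg/mL·h
F = (AUC_ev/D_ev)/(AUC_iv/D_iv) = (171.09075/20)/(114/5) = 8.5545375/22.8 = 0.3752

F = 0.375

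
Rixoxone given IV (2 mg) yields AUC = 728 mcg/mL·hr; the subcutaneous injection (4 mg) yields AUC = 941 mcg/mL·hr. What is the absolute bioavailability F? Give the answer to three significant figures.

F = 0.646

F = (AUC_ev / D_ev) / (AUC_iv / D_iv)
  = (941/4) / (728/2)
  = 235.25 / 364 = 0.6463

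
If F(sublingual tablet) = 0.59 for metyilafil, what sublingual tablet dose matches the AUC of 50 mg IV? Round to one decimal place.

D_sublingual = 84.7 mg

For equal systemic exposure: F × D_ev = D_iv
D_ev = D_iv / F = 50 / 0.59 = 84.7458 mg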